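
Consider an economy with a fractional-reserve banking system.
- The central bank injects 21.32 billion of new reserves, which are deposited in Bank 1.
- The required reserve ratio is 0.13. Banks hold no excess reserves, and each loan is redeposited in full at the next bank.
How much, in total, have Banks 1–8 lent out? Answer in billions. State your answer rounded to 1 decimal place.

95.9 billion

Bank i lends (1 − rr)^i of the original deposit: Bank 1 lends 21.32·0.8700 = 18.5484, Bank 2 lends 21.32·0.8700² ≈ 16.1371, and so on.
Summing a geometric series: total = 21.32·[0.8700·(1 − 0.8700^8) / (1 − 0.8700)] ≈ 95.8508 billion.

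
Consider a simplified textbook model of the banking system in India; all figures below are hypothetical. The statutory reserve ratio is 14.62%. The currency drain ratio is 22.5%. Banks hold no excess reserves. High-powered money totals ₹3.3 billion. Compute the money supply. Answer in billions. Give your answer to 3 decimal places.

₹10.890 billion

The money multiplier is m = (1 + c) / (rr + c) = (1 + 0.225) / (0.1462 + 0.225) ≈ 3.30011.
So M = m × MB = 3.30011 × 3.3 ≈ 10.8904 billion.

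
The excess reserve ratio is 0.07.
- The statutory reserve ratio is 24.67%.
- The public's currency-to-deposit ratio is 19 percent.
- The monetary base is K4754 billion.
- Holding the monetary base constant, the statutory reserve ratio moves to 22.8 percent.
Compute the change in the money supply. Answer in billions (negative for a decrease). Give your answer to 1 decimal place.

K427.8 billion

Initially m₁ = (1 + 0.19) / (0.2467 + 0.07 + 0.19) ≈ 2.348530, so M₁ = 2.348530 × 4754 ≈ 11164.9116 billion.
After the change m₂ = (1 + 0.19) / (0.228 + 0.07 + 0.19) ≈ 2.438525, so M₂ = 2.438525 × 4754 ≈ 11592.7478 billion.
ΔM = M₂ − M₁ = 11592.7478 − 11164.9116 = 427.8362 billion.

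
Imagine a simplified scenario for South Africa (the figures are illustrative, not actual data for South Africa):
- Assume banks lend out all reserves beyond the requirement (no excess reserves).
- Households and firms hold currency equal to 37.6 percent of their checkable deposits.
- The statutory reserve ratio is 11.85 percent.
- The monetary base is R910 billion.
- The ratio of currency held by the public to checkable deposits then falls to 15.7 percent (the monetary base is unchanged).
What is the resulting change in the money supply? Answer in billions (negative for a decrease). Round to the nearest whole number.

R1289 billion

Initially m₁ = (1 + 0.376) / (0.1185 + 0.376) ≈ 2.7826, so M₁ = 2.7826 × 910 = 2532.166 billion.
After the change m₂ = (1 + 0.157) / (0.1185 + 0.157) ≈ 4.1996, so M₂ = 4.1996 × 910 = 3821.636 billion.
ΔM = M₂ − M₁ = 3821.636 − 2532.166 = 1289.47 billion.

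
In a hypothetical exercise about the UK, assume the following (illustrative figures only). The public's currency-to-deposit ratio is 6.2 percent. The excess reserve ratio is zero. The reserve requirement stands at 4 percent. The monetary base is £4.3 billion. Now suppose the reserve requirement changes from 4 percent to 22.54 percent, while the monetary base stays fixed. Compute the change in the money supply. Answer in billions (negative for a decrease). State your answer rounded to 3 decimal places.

Initially m₁ = (1 + 0.062) / (0.04 + 0.062) ≈ 10.41176, so M₁ = 10.41176 × 4.3 ≈ 44.7706 billion.
After the change m₂ = (1 + 0.062) / (0.2254 + 0.062) ≈ 3.69520, so M₂ = 3.69520 × 4.3 ≈ 15.8894 billion.
ΔM = M₂ − M₁ = 15.8894 − 44.7706 = -28.8812 billion.

-28.881 billion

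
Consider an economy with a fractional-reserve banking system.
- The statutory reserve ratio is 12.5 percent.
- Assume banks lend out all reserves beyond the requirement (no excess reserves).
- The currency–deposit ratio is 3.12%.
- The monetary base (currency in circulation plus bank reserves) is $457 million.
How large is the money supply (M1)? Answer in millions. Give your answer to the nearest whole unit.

$3017 million

The money multiplier is m = (1 + c) / (rr + c) = (1 + 0.0312) / (0.125 + 0.0312) ≈ 6.6018.
So M = m × MB = 6.6018 × 457 = 3017.0226 million.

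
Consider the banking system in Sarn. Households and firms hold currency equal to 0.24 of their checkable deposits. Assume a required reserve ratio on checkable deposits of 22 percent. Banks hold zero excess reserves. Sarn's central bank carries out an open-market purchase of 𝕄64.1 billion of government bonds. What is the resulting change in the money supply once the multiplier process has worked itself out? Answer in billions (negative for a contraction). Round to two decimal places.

𝕄172.79 billion

The money multiplier is m = (1 + c) / (rr + c) = (1 + 0.24) / (0.22 + 0.24) ≈ 2.69565.
The purchase adds 64.1 billion of base, so ΔM = m × ΔMB = 2.69565 × (+64.1) ≈ 172.7912 billion.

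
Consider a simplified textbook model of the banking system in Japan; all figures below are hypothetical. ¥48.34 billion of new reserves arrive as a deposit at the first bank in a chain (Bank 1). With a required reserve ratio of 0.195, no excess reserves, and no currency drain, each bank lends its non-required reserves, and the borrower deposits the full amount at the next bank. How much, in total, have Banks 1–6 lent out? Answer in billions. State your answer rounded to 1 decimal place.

¥145.3 billion

Bank i lends (1 − rr)^i of the original deposit: Bank 1 lends 48.34·0.8050 = 38.9137, Bank 2 lends 48.34·0.8050² ≈ 31.3255, and so on.
Summing a geometric series: total = 48.34·[0.8050·(1 − 0.8050^6) / (1 − 0.8050)] ≈ 145.2520 billion.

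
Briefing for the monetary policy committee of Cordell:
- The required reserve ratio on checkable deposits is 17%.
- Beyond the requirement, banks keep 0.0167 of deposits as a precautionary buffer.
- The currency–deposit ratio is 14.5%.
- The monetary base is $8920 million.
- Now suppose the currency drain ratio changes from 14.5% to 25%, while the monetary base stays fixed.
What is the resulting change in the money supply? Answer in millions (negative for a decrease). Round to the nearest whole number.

-5259 million

Initially m₁ = (1 + 0.145) / (0.17 + 0.0167 + 0.145) ≈ 3.45191, so M₁ = 3.45191 × 8920 = 30791.0372 million.
After the change m₂ = (1 + 0.25) / (0.17 + 0.0167 + 0.25) ≈ 2.86238, so M₂ = 2.86238 × 8920 = 25532.4296 million.
ΔM = M₂ − M₁ = 25532.4296 − 30791.0372 = -5258.6076 million.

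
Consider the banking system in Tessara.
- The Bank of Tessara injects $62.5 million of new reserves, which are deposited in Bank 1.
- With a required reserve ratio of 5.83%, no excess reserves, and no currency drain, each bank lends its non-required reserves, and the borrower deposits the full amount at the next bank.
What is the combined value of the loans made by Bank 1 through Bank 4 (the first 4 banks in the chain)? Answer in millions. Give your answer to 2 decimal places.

Bank i lends (1 − rr)^i of the original deposit: Bank 1 lends 62.5·0.9417 ≈ 58.8562, Bank 2 lends 62.5·0.9417² ≈ 55.4249, and so on.
Summing a geometric series: total = 62.5·[0.9417·(1 − 0.9417^4) / (1 − 0.9417)] ≈ 215.6256 million.

$215.63 million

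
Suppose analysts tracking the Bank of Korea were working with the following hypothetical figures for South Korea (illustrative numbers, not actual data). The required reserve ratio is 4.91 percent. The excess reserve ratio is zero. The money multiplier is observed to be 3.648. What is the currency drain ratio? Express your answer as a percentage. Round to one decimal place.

Using m = 3.648. From m = (1 + c)/(c + rr + e), rearranging gives 1 + c = m·(c + rr + e), so c·(1 − m) = m·(rr + e) − 1.
Hence c = [m·(rr + e) − 1]/(1 − m) = [3.648 × (0.0491 + 0) − 1] / (1 − 3.648) ≈ 0.310001.

31.0%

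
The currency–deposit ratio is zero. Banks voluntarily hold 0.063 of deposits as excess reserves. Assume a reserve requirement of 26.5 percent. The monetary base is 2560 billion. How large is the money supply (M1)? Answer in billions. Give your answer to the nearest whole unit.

The money multiplier is m = 1 / (rr + e) = 1 / (0.265 + 0.063) ≈ 3.04878.
So M = m × MB = 3.04878 × 2560 = 7804.8768 billion.

7805 billion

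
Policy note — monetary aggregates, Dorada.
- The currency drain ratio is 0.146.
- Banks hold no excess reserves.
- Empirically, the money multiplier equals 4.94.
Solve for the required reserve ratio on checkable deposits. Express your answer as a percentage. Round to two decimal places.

8.60%

Using m = 4.94. Since m = (1 + c)/(c + rr + e), the denominator satisfies c + rr + e = (1 + c)/m = (1 + 0.146) / 4.94 ≈ 0.231984.
With c = 0.146 and e = 0, the required reserve ratio on checkable deposits is 0.231984 − 0.146 − 0 = 0.085984.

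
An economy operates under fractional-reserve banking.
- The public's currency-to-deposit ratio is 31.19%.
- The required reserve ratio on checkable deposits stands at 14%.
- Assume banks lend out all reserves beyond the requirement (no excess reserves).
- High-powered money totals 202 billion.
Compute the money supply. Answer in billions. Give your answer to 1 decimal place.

586.4 billion

The money multiplier is m = (1 + c) / (rr + c) = (1 + 0.3119) / (0.14 + 0.3119) ≈ 2.90308.
So M = m × MB = 2.90308 × 202 ≈ 586.4222 billion.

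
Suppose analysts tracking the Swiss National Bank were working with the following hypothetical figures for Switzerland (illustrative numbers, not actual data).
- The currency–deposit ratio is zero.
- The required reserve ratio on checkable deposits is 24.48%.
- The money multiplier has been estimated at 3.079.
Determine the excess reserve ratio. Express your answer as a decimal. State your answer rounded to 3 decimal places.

Using m = 3.079. Since m = (1 + c)/(c + rr + e), the denominator satisfies c + rr + e = (1 + c)/m = (1 + 0) / 3.079 ≈ 0.324781.
With c = 0 and rr = 0.2448, the excess reserve ratio is 0.324781 − 0 − 0.2448 = 0.079981.

0.080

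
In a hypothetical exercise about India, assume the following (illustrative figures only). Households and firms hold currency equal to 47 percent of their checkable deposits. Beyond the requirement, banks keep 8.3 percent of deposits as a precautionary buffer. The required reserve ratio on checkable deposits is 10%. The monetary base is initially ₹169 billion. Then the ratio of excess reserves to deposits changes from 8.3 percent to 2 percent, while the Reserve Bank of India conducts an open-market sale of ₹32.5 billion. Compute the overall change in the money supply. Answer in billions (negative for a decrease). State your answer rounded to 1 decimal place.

Before: m₁ = (1 + 0.47) / (0.1 + 0.083 + 0.47) ≈ 2.25115, MB₁ = 169, so M₁ = 2.25115 × 169 ≈ 380.4443 billion.
After: m₂ = (1 + 0.47) / (0.1 + 0.02 + 0.47) ≈ 2.49153, MB₂ = 169 − 32.5 = 136.5, so M₂ = 2.49153 × 136.5 ≈ 340.0938 billion.
ΔM = M₂ − M₁ = 340.0938 − 380.4443 = -40.3505 billion.

-40.4 billion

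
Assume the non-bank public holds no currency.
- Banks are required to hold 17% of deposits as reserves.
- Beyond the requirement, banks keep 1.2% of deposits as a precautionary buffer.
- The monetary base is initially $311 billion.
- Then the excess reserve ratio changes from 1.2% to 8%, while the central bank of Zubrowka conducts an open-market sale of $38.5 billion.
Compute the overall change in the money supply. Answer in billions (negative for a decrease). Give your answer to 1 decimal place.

Before: m₁ = 1 / (0.17 + 0.012) ≈ 5.49451, MB₁ = 311, so M₁ = 5.49451 × 311 ≈ 1708.7926 billion.
After: m₂ = 1 / (0.17 + 0.08) = 4, MB₂ = 311 − 38.5 = 272.5, so M₂ = 4 × 272.5 = 1090 billion.
ΔM = M₂ − M₁ = 1090 − 1708.7926 = -618.7926 billion.

-618.8 billion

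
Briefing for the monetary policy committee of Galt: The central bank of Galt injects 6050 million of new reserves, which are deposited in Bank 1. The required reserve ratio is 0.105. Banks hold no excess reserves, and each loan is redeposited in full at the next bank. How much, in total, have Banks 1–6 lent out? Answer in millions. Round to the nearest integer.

Bank i lends (1 − rr)^i of the original deposit: Bank 1 lends 6050·0.8950 = 5414.7500, Bank 2 lends 6050·0.8950² ≈ 4846.2013, and so on.
Summing a geometric series: total = 6050·[0.8950·(1 − 0.8950^6) / (1 − 0.8950)] ≈ 25064.0773 million.

25064 million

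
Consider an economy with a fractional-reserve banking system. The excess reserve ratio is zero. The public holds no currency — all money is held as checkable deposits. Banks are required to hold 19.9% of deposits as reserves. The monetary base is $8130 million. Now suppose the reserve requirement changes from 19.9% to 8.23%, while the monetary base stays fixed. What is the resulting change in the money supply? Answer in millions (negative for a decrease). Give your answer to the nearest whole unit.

$57931 million

Initially m₁ = 1 / (0.199) ≈ 5.02513, so M₁ = 5.02513 × 8130 = 40854.3069 million.
After the change m₂ = 1 / (0.0823) ≈ 12.15067, so M₂ = 12.15067 × 8130 = 98784.9471 million.
ΔM = M₂ − M₁ = 98784.9471 − 40854.3069 = 57930.6402 million.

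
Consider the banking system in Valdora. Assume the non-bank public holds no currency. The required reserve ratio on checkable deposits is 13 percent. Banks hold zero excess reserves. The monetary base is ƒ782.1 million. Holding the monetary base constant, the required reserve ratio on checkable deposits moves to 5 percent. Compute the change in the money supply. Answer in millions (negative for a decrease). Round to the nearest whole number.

Initially m₁ = 1 / (0.13) ≈ 7.6923, so M₁ = 7.6923 × 782.1 ≈ 6016.1478 million.
After the change m₂ = 1 / (0.05) = 20, so M₂ = 20 × 782.1 = 15642 million.
ΔM = M₂ − M₁ = 15642 − 6016.1478 = 9625.8522 million.

ƒ9626 million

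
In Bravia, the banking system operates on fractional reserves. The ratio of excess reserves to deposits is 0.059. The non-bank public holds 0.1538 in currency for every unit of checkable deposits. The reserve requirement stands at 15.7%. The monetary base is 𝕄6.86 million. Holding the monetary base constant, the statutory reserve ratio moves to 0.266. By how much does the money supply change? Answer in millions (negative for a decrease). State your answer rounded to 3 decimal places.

Initially m₁ = (1 + 0.1538) / (0.157 + 0.059 + 0.1538) ≈ 3.12006, so M₁ = 3.12006 × 6.86 ≈ 21.4036 million.
After the change m₂ = (1 + 0.1538) / (0.266 + 0.059 + 0.1538) ≈ 2.40977, so M₂ = 2.40977 × 6.86 ≈ 16.531 million.
ΔM = M₂ − M₁ = 16.531 − 21.4036 = -4.8726 million.

-4.873 million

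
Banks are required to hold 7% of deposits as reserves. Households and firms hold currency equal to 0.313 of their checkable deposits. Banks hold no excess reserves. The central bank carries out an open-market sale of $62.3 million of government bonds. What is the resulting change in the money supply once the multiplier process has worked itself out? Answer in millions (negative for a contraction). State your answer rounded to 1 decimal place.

-213.6 million

The money multiplier is m = (1 + c) / (rr + c) = (1 + 0.313) / (0.07 + 0.313) ≈ 3.4282.
The sale removes 62.3 million of base, so ΔM = m × ΔMB = 3.4282 × (−62.3) ≈ -213.5769 million.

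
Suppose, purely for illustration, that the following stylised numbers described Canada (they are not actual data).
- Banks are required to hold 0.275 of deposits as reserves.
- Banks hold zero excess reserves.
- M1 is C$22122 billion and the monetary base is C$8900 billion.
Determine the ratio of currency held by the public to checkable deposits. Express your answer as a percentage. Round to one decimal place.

21.3%

Using m = M/MB = 22122/8900 ≈ 2.485618. From m = (1 + c)/(c + rr + e), rearranging gives 1 + c = m·(c + rr + e), so c·(1 − m) = m·(rr + e) − 1.
Hence c = [m·(rr + e) − 1]/(1 − m) = [2.485618 × (0.275 + 0) − 1] / (1 − 2.485618) ≈ 0.213012.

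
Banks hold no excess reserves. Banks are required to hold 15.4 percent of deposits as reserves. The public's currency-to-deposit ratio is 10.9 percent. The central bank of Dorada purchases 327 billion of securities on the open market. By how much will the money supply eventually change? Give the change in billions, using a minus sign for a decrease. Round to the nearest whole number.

1379 billion

The money multiplier is m = (1 + c) / (rr + c) = (1 + 0.109) / (0.154 + 0.109) ≈ 4.2167.
The purchase adds 327 billion of base, so ΔM = m × ΔMB = 4.2167 × (+327) = 1378.8609 billion.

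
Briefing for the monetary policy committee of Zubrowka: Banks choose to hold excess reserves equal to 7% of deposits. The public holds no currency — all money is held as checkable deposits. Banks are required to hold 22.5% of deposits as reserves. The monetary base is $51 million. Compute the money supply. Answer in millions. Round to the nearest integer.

$173 million

The money multiplier is m = 1 / (rr + e) = 1 / (0.225 + 0.07) ≈ 3.3898.
So M = m × MB = 3.3898 × 51 = 172.8798 million.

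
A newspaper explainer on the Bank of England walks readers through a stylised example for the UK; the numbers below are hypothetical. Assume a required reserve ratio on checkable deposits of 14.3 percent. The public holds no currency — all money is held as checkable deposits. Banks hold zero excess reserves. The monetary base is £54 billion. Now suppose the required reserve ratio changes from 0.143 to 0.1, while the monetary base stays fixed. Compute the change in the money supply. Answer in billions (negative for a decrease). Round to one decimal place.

Initially m₁ = 1 / (0.143) ≈ 6.9930, so M₁ = 6.9930 × 54 = 377.622 billion.
After the change m₂ = 1 / (0.1) = 10, so M₂ = 10 × 54 = 540 billion.
ΔM = M₂ − M₁ = 540 − 377.622 = 162.378 billion.

£162.4 billion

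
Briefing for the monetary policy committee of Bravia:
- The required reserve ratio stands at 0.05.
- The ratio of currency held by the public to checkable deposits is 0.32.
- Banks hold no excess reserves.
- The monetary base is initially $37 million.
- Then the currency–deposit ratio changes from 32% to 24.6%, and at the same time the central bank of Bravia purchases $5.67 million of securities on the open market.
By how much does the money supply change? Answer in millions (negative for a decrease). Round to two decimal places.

Before: m₁ = (1 + 0.32) / (0.05 + 0.32) ≈ 3.56757, MB₁ = 37, so M₁ = 3.56757 × 37 ≈ 132.0001 million.
After: m₂ = (1 + 0.246) / (0.05 + 0.246) ≈ 4.20946, MB₂ = 37 + 5.67 = 42.67, so M₂ = 4.20946 × 42.67 ≈ 179.6177 million.
ΔM = M₂ − M₁ = 179.6177 − 132.0001 = 47.6176 million.

$47.62 million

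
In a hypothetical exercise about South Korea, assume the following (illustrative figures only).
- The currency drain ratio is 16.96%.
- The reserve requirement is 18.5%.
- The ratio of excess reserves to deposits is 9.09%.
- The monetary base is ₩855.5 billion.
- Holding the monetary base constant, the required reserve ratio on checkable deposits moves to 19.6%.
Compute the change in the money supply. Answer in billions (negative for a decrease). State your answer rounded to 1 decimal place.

-54.1 billion

Initially m₁ = (1 + 0.1696) / (0.185 + 0.0909 + 0.1696) ≈ 2.62536, so M₁ = 2.62536 × 855.5 ≈ 2245.9955 billion.
After the change m₂ = (1 + 0.1696) / (0.196 + 0.0909 + 0.1696) ≈ 2.56210, so M₂ = 2.56210 × 855.5 ≈ 2191.8765 billion.
ΔM = M₂ − M₁ = 2191.8765 − 2245.9955 = -54.119 billion.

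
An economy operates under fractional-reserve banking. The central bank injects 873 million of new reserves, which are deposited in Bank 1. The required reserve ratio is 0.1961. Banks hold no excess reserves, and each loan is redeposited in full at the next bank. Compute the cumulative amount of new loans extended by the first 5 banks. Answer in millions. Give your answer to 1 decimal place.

Bank i lends (1 − rr)^i of the original deposit: Bank 1 lends 873·0.8039 = 701.8047, Bank 2 lends 873·0.8039² ≈ 564.1808, and so on.
Summing a geometric series: total = 873·[0.8039·(1 − 0.8039^5) / (1 − 0.8039)] ≈ 2377.2410 million.

2377.2 million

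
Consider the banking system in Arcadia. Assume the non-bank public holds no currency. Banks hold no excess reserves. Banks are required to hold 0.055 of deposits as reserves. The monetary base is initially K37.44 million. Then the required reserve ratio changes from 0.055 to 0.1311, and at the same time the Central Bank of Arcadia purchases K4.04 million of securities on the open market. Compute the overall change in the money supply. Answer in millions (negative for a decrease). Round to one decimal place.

Before: m₁ = 1 / (0.055) ≈ 18.1818, MB₁ = 37.44, so M₁ = 18.1818 × 37.44 ≈ 680.7266 million.
After: m₂ = 1 / (0.1311) ≈ 7.6278, MB₂ = 37.44 + 4.04 = 41.48, so M₂ = 7.6278 × 41.48 ≈ 316.4011 million.
ΔM = M₂ − M₁ = 316.4011 − 680.7266 = -364.3255 million.

-364.3 million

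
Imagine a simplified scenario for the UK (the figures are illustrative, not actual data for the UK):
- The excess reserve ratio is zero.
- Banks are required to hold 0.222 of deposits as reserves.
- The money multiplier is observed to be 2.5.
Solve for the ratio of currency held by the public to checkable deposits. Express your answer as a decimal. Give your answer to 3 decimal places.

0.297

Using m = 2.5. From m = (1 + c)/(c + rr + e), rearranging gives 1 + c = m·(c + rr + e), so c·(1 − m) = m·(rr + e) − 1.
Hence c = [m·(rr + e) − 1]/(1 − m) = [2.5 × (0.222 + 0) − 1] / (1 − 2.5) ≈ 0.296667.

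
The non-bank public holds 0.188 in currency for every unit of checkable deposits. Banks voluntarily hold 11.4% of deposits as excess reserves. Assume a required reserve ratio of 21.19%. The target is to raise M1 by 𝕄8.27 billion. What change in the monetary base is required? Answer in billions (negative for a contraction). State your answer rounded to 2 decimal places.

The money multiplier is m = (1 + c) / (rr + e + c) = (1 + 0.188) / (0.2119 + 0.114 + 0.188) ≈ 2.3117.
ΔMB = ΔM / m = (+8.27) / 2.3117 ≈ 3.5775 billion.

𝕄3.58 billion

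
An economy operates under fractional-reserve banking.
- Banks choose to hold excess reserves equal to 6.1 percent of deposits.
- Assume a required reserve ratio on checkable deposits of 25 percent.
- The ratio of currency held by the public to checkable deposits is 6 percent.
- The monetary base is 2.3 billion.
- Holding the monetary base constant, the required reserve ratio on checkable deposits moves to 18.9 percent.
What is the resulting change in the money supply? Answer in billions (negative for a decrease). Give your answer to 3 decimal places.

1.293 billion

Initially m₁ = (1 + 0.06) / (0.25 + 0.061 + 0.06) ≈ 2.85714, so M₁ = 2.85714 × 2.3 ≈ 6.5714 billion.
After the change m₂ = (1 + 0.06) / (0.189 + 0.061 + 0.06) ≈ 3.41935, so M₂ = 3.41935 × 2.3 ≈ 7.8645 billion.
ΔM = M₂ − M₁ = 7.8645 − 6.5714 = 1.2931 billion.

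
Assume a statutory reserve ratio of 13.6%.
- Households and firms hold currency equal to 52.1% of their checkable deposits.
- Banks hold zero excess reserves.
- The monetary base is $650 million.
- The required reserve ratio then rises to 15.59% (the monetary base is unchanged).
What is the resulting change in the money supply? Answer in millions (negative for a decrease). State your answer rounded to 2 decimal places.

-44.24 million

Initially m₁ = (1 + 0.521) / (0.136 + 0.521) ≈ 2.315068, so M₁ = 2.315068 × 650 = 1504.7942 million.
After the change m₂ = (1 + 0.521) / (0.1559 + 0.521) ≈ 2.247008, so M₂ = 2.247008 × 650 = 1460.5552 million.
ΔM = M₂ − M₁ = 1460.5552 − 1504.7942 = -44.239 million.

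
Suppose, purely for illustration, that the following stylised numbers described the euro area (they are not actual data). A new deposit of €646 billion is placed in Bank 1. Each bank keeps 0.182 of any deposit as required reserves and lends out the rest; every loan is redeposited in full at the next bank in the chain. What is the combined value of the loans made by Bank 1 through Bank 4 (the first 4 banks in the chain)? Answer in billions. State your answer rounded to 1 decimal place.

€1603.5 billion

Bank i lends (1 − rr)^i of the original deposit: Bank 1 lends 646·0.8180 = 528.4280, Bank 2 lends 646·0.8180² ≈ 432.2541, and so on.
Summing a geometric series: total = 646·[0.8180·(1 − 0.8180^4) / (1 − 0.8180)] ≈ 1603.4976 billion.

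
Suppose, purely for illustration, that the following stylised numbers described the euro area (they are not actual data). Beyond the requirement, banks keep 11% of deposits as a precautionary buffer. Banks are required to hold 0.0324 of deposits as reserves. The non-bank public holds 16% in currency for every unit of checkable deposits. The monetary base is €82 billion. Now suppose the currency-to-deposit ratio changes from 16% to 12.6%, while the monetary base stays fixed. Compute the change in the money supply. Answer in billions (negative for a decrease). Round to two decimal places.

Initially m₁ = (1 + 0.16) / (0.0324 + 0.11 + 0.16) ≈ 3.83598, so M₁ = 3.83598 × 82 ≈ 314.5504 billion.
After the change m₂ = (1 + 0.126) / (0.0324 + 0.11 + 0.126) ≈ 4.19523, so M₂ = 4.19523 × 82 ≈ 344.0089 billion.
ΔM = M₂ − M₁ = 344.0089 − 314.5504 = 29.4585 billion.

€29.46 billion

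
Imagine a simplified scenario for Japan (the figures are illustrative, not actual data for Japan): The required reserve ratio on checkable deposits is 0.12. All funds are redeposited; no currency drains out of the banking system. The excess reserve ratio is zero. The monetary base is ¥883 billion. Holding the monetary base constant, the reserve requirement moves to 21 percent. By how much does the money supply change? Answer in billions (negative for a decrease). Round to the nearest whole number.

-3154 billion

Initially m₁ = 1 / (0.12) ≈ 8.3333, so M₁ = 8.3333 × 883 = 7358.3039 billion.
After the change m₂ = 1 / (0.21) ≈ 4.7619, so M₂ = 4.7619 × 883 = 4204.7577 billion.
ΔM = M₂ − M₁ = 4204.7577 − 7358.3039 = -3153.5462 billion.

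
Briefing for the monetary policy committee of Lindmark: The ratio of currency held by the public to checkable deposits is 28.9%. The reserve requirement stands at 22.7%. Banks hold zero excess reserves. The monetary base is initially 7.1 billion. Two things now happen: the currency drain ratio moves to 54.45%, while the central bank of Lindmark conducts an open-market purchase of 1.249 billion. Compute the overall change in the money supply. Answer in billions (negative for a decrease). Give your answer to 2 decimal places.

Before: m₁ = (1 + 0.289) / (0.227 + 0.289) ≈ 2.4981, MB₁ = 7.1, so M₁ = 2.4981 × 7.1 ≈ 17.7365 billion.
After: m₂ = (1 + 0.5445) / (0.227 + 0.5445) ≈ 2.0019, MB₂ = 7.1 + 1.249 = 8.349, so M₂ = 2.0019 × 8.349 ≈ 16.7139 billion.
ΔM = M₂ − M₁ = 16.7139 − 17.7365 = -1.0226 billion.

-1.02 billion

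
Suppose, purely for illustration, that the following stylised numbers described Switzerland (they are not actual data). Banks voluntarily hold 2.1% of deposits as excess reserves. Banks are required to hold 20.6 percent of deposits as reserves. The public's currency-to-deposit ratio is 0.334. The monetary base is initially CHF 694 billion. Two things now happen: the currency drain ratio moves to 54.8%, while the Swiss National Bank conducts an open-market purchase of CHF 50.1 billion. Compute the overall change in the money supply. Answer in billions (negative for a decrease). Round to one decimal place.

-164.0 billion

Before: m₁ = (1 + 0.334) / (0.206 + 0.021 + 0.334) ≈ 2.37790, MB₁ = 694, so M₁ = 2.37790 × 694 = 1650.2626 billion.
After: m₂ = (1 + 0.548) / (0.206 + 0.021 + 0.548) ≈ 1.99742, MB₂ = 694 + 50.1 = 744.1, so M₂ = 1.99742 × 744.1 ≈ 1486.2802 billion.
ΔM = M₂ − M₁ = 1486.2802 − 1650.2626 = -163.9824 billion.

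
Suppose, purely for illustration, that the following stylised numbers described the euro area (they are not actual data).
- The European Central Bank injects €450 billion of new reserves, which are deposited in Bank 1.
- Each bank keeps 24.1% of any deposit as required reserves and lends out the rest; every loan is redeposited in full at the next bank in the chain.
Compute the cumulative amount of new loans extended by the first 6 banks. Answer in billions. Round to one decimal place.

Bank i lends (1 − rr)^i of the original deposit: Bank 1 lends 450·0.7590 = 341.5500, Bank 2 lends 450·0.7590² ≈ 259.2364, and so on.
Summing a geometric series: total = 450·[0.7590·(1 − 0.7590^6) / (1 − 0.7590)] ≈ 1146.2707 billion.

€1146.3 billion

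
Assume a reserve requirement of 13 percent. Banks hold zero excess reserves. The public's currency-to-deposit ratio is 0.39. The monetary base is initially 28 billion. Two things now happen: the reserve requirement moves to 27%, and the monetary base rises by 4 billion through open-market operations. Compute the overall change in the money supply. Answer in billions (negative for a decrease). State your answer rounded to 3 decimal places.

-7.452 billion

Before: m₁ = (1 + 0.39) / (0.13 + 0.39) ≈ 2.673077, MB₁ = 28, so M₁ = 2.673077 × 28 ≈ 74.8462 billion.
After: m₂ = (1 + 0.39) / (0.27 + 0.39) ≈ 2.106061, MB₂ = 28 + 4 = 32, so M₂ = 2.106061 × 32 ≈ 67.394 billion.
ΔM = M₂ − M₁ = 67.394 − 74.8462 = -7.4522 billion.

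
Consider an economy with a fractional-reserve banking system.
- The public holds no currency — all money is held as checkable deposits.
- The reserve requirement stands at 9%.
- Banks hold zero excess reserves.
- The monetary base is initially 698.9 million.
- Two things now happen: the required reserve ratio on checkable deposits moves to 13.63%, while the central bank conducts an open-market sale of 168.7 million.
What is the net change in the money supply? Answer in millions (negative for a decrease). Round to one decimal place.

Before: m₁ = 1 / (0.09) ≈ 11.11111, MB₁ = 698.9, so M₁ = 11.11111 × 698.9 ≈ 7765.5548 million.
After: m₂ = 1 / (0.1363) ≈ 7.33676, MB₂ = 698.9 − 168.7 = 530.2, so M₂ = 7.33676 × 530.2 ≈ 3889.9502 million.
ΔM = M₂ − M₁ = 3889.9502 − 7765.5548 = -3875.6046 million.

-3875.6 million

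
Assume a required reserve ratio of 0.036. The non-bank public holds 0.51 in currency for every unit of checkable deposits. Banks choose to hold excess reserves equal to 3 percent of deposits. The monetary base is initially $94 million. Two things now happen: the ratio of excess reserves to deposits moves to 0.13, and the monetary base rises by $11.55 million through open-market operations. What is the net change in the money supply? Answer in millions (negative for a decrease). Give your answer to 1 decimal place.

Before: m₁ = (1 + 0.51) / (0.036 + 0.03 + 0.51) ≈ 2.62153, MB₁ = 94, so M₁ = 2.62153 × 94 ≈ 246.4238 million.
After: m₂ = (1 + 0.51) / (0.036 + 0.13 + 0.51) ≈ 2.23373, MB₂ = 94 + 11.55 = 105.55, so M₂ = 2.23373 × 105.55 ≈ 235.7702 million.
ΔM = M₂ − M₁ = 235.7702 − 246.4238 = -10.6536 million.

-10.7 million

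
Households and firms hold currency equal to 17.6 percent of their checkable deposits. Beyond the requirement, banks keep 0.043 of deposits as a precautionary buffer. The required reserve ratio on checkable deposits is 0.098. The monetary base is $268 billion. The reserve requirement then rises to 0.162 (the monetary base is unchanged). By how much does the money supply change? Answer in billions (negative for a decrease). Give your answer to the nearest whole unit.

Initially m₁ = (1 + 0.176) / (0.098 + 0.043 + 0.176) ≈ 3.7098, so M₁ = 3.7098 × 268 = 994.2264 billion.
After the change m₂ = (1 + 0.176) / (0.162 + 0.043 + 0.176) ≈ 3.0866, so M₂ = 3.0866 × 268 = 827.2088 billion.
ΔM = M₂ − M₁ = 827.2088 − 994.2264 = -167.0176 billion.

-167 billion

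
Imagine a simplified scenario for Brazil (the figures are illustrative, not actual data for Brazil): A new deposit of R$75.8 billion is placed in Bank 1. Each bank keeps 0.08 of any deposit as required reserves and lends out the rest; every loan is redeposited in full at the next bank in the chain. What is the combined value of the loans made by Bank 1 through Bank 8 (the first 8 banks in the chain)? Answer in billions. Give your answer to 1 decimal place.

R$424.3 billion

Bank i lends (1 − rr)^i of the original deposit: Bank 1 lends 75.8·0.9200 = 69.7360, Bank 2 lends 75.8·0.9200² ≈ 64.1571, and so on.
Summing a geometric series: total = 75.8·[0.9200·(1 − 0.9200^8) / (1 − 0.9200)] ≈ 424.3271 billion.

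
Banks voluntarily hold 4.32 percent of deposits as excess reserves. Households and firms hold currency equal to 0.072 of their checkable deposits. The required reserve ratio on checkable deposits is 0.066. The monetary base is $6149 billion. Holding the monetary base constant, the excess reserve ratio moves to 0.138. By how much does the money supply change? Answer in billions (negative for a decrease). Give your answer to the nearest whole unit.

-12495 billion

Initially m₁ = (1 + 0.072) / (0.066 + 0.0432 + 0.072) ≈ 5.91611, so M₁ = 5.91611 × 6149 ≈ 36378.1604 billion.
After the change m₂ = (1 + 0.072) / (0.066 + 0.138 + 0.072) ≈ 3.88406, so M₂ = 3.88406 × 6149 ≈ 23883.0849 billion.
ΔM = M₂ − M₁ = 23883.0849 − 36378.1604 = -12495.0755 billion.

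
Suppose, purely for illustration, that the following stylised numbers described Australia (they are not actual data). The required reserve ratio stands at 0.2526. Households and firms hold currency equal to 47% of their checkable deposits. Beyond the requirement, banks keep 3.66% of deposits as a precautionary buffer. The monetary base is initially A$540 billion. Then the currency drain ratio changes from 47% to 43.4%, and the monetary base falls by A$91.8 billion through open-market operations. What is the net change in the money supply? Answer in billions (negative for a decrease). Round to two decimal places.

Before: m₁ = (1 + 0.47) / (0.2526 + 0.0366 + 0.47) ≈ 1.936249, MB₁ = 540, so M₁ = 1.936249 × 540 ≈ 1045.5745 billion.
After: m₂ = (1 + 0.434) / (0.2526 + 0.0366 + 0.434) ≈ 1.982854, MB₂ = 540 − 91.8 = 448.2, so M₂ = 1.982854 × 448.2 ≈ 888.7152 billion.
ΔM = M₂ − M₁ = 888.7152 − 1045.5745 = -156.8593 billion.

-156.86 billion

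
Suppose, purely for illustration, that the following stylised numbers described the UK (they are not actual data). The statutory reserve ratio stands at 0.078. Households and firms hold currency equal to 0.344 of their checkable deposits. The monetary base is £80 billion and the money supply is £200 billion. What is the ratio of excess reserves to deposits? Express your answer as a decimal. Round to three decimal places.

Using m = M/MB = 200/80 = 2.500000. Since m = (1 + c)/(c + rr + e), the denominator satisfies c + rr + e = (1 + c)/m = (1 + 0.344) / 2.500000 = 0.537600.
With c = 0.344 and rr = 0.078, the ratio of excess reserves to deposits is 0.537600 − 0.344 − 0.078 = 0.1156.

0.116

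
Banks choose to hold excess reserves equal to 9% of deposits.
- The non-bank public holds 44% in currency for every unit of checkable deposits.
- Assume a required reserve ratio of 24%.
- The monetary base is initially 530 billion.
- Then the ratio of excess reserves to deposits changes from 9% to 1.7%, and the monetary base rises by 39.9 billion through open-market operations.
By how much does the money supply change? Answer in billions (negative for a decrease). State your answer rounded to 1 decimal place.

186.2 billion

Before: m₁ = (1 + 0.44) / (0.24 + 0.09 + 0.44) ≈ 1.87013, MB₁ = 530, so M₁ = 1.87013 × 530 = 991.1689 billion.
After: m₂ = (1 + 0.44) / (0.24 + 0.017 + 0.44) ≈ 2.06600, MB₂ = 530 + 39.9 = 569.9, so M₂ = 2.06600 × 569.9 = 1177.4134 billion.
ΔM = M₂ − M₁ = 1177.4134 − 991.1689 = 186.2445 billion.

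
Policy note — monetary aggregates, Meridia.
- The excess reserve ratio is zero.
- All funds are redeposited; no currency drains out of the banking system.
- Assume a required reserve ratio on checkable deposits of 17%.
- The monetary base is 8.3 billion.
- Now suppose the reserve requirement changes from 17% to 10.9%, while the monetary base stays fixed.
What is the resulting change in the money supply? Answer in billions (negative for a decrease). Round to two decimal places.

27.32 billion

Initially m₁ = 1 / (0.17) ≈ 5.8824, so M₁ = 5.8824 × 8.3 ≈ 48.8239 billion.
After the change m₂ = 1 / (0.109) ≈ 9.1743, so M₂ = 9.1743 × 8.3 ≈ 76.1467 billion.
ΔM = M₂ − M₁ = 76.1467 − 48.8239 = 27.3228 billion.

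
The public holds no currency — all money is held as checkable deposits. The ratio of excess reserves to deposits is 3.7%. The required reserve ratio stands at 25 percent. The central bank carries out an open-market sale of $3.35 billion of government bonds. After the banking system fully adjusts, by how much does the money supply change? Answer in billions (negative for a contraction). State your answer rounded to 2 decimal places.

The money multiplier is m = 1 / (rr + e) = 1 / (0.25 + 0.037) ≈ 3.4843.
The sale removes 3.35 billion of base, so ΔM = m × ΔMB = 3.4843 × (−3.35) ≈ -11.6724 billion.

-11.67 billion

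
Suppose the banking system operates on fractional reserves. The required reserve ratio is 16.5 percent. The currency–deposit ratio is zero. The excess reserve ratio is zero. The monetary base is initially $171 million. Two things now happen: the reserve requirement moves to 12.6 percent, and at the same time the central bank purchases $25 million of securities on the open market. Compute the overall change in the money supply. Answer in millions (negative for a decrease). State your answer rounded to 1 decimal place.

$519.2 million

Before: m₁ = 1 / (0.165) ≈ 6.06061, MB₁ = 171, so M₁ = 6.06061 × 171 ≈ 1036.3643 million.
After: m₂ = 1 / (0.126) ≈ 7.93651, MB₂ = 171 + 25 = 196, so M₂ = 7.93651 × 196 ≈ 1555.556 million.
ΔM = M₂ − M₁ = 1555.556 − 1036.3643 = 519.1917 million.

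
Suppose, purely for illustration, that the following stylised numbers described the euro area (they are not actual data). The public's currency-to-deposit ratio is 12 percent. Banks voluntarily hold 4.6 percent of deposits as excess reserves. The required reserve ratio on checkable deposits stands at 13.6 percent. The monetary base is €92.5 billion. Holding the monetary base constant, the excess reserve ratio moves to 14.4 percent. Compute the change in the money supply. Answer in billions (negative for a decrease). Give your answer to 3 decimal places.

Initially m₁ = (1 + 0.12) / (0.136 + 0.046 + 0.12) ≈ 3.708609, so M₁ = 3.708609 × 92.5 ≈ 343.0463 billion.
After the change m₂ = (1 + 0.12) / (0.136 + 0.144 + 0.12) = 2.8, so M₂ = 2.8 × 92.5 = 259 billion.
ΔM = M₂ − M₁ = 259 − 343.0463 = -84.0463 billion.

-84.046 billion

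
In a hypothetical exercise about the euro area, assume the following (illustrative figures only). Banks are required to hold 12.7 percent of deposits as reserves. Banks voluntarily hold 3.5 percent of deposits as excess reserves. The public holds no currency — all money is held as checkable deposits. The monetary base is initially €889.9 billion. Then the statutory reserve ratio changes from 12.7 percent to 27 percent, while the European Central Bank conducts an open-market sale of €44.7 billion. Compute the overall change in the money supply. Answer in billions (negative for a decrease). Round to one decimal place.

Before: m₁ = 1 / (0.127 + 0.035) ≈ 6.17284, MB₁ = 889.9, so M₁ = 6.17284 × 889.9 ≈ 5493.2103 billion.
After: m₂ = 1 / (0.27 + 0.035) ≈ 3.27869, MB₂ = 889.9 − 44.7 = 845.2, so M₂ = 3.27869 × 845.2 ≈ 2771.1488 billion.
ΔM = M₂ − M₁ = 2771.1488 − 5493.2103 = -2722.0615 billion.

-2722.1 billion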